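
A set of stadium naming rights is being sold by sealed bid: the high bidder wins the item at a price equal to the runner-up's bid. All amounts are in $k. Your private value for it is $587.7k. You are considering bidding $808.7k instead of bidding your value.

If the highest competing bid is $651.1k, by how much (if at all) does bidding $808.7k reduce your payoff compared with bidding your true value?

$63.4k

Bidding your value $587.7k: you lose (since $587.7k < $651.1k). Payoff $0k.
Bidding $808.7k: you win and pay $651.1k. Payoff $587.7k − $651.1k = −$63.4k.
The competing bid $651.1k lies between your value and your inflated bid, so overbidding wins an item priced above your value.
Loss from deviating = $0k − (−$63.4k) = $63.4k.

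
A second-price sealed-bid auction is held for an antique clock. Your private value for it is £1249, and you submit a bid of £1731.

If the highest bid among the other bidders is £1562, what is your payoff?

−£313

Your bid £1731 exceeds the highest competing bid £1562, so you win.
In a second-price auction the winner pays the second-highest bid, £1562.
Payoff = value − price = £1249 − £1562 = −£313.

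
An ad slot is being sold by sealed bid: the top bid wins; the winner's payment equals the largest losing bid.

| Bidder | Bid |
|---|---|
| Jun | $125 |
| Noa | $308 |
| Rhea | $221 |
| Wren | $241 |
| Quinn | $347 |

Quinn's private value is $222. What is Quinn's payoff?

−$86

Highest bid: Quinn at $347, so Quinn wins.
Second-highest bid: Noa at $308 — that is the price the winner pays.
Quinn's payoff = value − price = $222 − $308 = −$86.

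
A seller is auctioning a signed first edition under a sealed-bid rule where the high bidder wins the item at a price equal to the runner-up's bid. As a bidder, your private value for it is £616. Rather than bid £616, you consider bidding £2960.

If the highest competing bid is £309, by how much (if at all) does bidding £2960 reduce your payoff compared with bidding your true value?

Bidding your value £616: you win (since £616 > £309) and pay £309. Payoff £307.
Bidding £2960: you win and pay £309. Payoff £616 − £309 = £307.
Difference = £307 − £307 = £0; both bids lead to the same outcome because the competing bid is below both your value and your alternative bid.
In a second-price auction your bid sets only whether you win, not what you pay, so bidding your true value is weakly dominant.

£0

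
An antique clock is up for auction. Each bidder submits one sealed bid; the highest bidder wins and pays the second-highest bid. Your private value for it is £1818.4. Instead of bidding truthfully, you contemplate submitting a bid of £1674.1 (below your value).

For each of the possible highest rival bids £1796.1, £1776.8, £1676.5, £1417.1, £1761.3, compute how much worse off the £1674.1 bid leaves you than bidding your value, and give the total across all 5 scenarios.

The deviation costs you only when the competing bid falls strictly between £1674.1 and £1818.4; elsewhere both bids give the same outcome.
£1796.1: truthful payoff £22.3, deviation payoff £0 → loss £22.3.
£1776.8: truthful payoff £41.6, deviation payoff £0 → loss £41.6.
£1676.5: truthful payoff £141.9, deviation payoff £0 → loss £141.9.
£1417.1: outcomes coincide → loss £0.
£1761.3: truthful payoff £57.1, deviation payoff £0 → loss £57.1.
Total loss = £22.3 + £41.6 + £141.9 + £57.1 = £262.9.
Truthful bidding weakly dominates here: raising your bid can only win items priced above your value, and lowering it can only forfeit items priced below.

£262.9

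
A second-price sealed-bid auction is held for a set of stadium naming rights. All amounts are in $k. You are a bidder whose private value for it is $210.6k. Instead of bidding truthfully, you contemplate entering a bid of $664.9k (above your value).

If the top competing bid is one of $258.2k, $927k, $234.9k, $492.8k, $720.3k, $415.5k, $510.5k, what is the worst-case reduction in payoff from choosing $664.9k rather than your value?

$258.2k: truthful gives $0k, deviation gives −$47.6k → loss $47.6k.
$927k: same outcome either way → loss $0k.
$234.9k: truthful gives $0k, deviation gives −$24.3k → loss $24.3k.
$492.8k: truthful gives $0k, deviation gives −$282.2k → loss $282.2k.
$720.3k: same outcome either way → loss $0k.
$415.5k: truthful gives $0k, deviation gives −$204.9k → loss $204.9k.
$510.5k: truthful gives $0k, deviation gives −$299.9k → loss $299.9k.
Maximum loss: $299.9k.

$299.9k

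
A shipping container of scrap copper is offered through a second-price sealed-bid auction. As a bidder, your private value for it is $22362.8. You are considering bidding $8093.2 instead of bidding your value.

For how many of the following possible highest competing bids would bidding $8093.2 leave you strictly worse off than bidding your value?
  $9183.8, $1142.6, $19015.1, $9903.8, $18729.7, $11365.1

5

The deviation hurts exactly when the highest competing bid lies strictly between $8093.2 and $22362.8 — underbidding then forfeits a profitable win.
$9183.8: inside the interval → strictly worse (loss $13179).
$1142.6: below both → same outcome either way.
$19015.1: inside the interval → strictly worse (loss $3347.7).
$9903.8: inside the interval → strictly worse (loss $12459).
$18729.7: inside the interval → strictly worse (loss $3633.1).
$11365.1: inside the interval → strictly worse (loss $10997.7).
Count: 5.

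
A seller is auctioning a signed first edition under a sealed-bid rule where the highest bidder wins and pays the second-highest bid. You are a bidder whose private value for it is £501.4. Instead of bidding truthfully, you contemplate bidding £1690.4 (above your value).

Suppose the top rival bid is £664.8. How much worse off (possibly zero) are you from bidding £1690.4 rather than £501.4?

Bidding your value £501.4: you lose (since £501.4 < £664.8). Payoff £0.
Bidding £1690.4: you win and pay £664.8. Payoff £501.4 − £664.8 = −£163.4.
The competing bid £664.8 lies between your value and your inflated bid, so overbidding wins an item priced above your value.
Loss from deviating = £0 − (−£163.4) = £163.4.

£163.4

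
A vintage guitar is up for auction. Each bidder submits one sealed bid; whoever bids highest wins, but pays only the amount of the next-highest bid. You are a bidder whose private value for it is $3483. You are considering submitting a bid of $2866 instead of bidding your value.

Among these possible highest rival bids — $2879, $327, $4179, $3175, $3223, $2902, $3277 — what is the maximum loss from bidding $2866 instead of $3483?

$2879: truthful gives $604, deviation gives $0 → loss $604.
$327: same outcome either way → loss $0.
$4179: same outcome either way → loss $0.
$3175: truthful gives $308, deviation gives $0 → loss $308.
$3223: truthful gives $260, deviation gives $0 → loss $260.
$2902: truthful gives $581, deviation gives $0 → loss $581.
$3277: truthful gives $206, deviation gives $0 → loss $206.
Maximum loss: $604.

$604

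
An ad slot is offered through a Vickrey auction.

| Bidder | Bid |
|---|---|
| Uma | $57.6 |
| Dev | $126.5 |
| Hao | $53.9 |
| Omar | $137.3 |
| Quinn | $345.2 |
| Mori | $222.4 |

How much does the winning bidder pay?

Highest bid: Quinn at $345.2, so Quinn wins.
Second-highest bid: Mori at $222.4 — that is the price the winner pays.

$222.4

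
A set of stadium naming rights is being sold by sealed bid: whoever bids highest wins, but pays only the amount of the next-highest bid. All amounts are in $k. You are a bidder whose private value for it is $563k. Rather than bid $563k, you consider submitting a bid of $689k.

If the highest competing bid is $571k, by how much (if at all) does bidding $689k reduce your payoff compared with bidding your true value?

Bidding your value $563k: you lose (since $563k < $571k). Payoff $0k.
Bidding $689k: you win and pay $571k. Payoff $563k − $571k = −$8k.
The competing bid $571k lies between your value and your inflated bid, so overbidding wins an item priced above your value.
Loss from deviating = $0k − (−$8k) = $8k.
Because the price is fixed by the runner-up's bid, deviating from your value can only change a good outcome into a bad one — never the reverse.

$8k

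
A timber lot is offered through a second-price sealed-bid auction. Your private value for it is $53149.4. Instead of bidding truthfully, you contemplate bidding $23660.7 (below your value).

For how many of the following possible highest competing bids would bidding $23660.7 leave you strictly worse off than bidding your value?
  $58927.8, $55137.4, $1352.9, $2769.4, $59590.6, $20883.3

The deviation hurts exactly when the highest competing bid lies strictly between $23660.7 and $53149.4 — underbidding then forfeits a profitable win.
$58927.8: above both → same outcome either way.
$55137.4: above both → same outcome either way.
$1352.9: below both → same outcome either way.
$2769.4: below both → same outcome either way.
$59590.6: above both → same outcome either way.
$20883.3: below both → same outcome either way.
Count: 0.

0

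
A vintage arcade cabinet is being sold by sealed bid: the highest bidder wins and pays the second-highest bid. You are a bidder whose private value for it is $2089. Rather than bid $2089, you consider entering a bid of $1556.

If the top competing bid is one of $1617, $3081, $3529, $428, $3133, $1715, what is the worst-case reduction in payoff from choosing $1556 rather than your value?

$472

$1617: truthful gives $472, deviation gives $0 → loss $472.
$3081: same outcome either way → loss $0.
$3529: same outcome either way → loss $0.
$428: same outcome either way → loss $0.
$3133: same outcome either way → loss $0.
$1715: truthful gives $374, deviation gives $0 → loss $374.
Maximum loss: $472.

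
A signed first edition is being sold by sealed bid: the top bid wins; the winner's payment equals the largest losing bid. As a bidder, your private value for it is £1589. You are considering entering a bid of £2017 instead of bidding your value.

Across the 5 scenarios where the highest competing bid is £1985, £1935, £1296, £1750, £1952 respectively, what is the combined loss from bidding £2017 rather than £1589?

£1266

The deviation costs you only when the competing bid falls strictly between £1589 and £2017; elsewhere both bids give the same outcome.
£1985: truthful payoff £0, deviation payoff −£396 → loss £396.
£1935: truthful payoff £0, deviation payoff −£346 → loss £346.
£1296: outcomes coincide → loss £0.
£1750: truthful payoff £0, deviation payoff −£161 → loss £161.
£1952: truthful payoff £0, deviation payoff −£363 → loss £363.
Total loss = £396 + £346 + £161 + £363 = £1266.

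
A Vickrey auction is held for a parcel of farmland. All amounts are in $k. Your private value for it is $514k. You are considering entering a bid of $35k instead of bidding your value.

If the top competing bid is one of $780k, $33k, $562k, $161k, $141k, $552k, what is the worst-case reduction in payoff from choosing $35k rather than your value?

$780k: same outcome either way → loss $0k.
$33k: same outcome either way → loss $0k.
$562k: same outcome either way → loss $0k.
$161k: truthful gives $353k, deviation gives $0k → loss $353k.
$141k: truthful gives $373k, deviation gives $0k → loss $373k.
$552k: same outcome either way → loss $0k.
Maximum loss: $373k.

$373k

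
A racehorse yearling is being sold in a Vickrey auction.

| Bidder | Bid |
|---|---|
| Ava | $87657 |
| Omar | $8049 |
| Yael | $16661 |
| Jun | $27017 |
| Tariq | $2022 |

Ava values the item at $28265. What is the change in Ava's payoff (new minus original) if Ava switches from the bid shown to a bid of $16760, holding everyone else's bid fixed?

The highest bid among the other bidders is $27017; Ava's bid doesn't change that.
Original bid $87657: Ava is highest, pays the top rival bid $27017; payoff $28265 − $27017 = $1248.
Alternative bid $16760: Ava is not highest (top rival bid is $27017); payoff $0.
Change in payoff = $0 − ($1248) = −$1248.

−$1248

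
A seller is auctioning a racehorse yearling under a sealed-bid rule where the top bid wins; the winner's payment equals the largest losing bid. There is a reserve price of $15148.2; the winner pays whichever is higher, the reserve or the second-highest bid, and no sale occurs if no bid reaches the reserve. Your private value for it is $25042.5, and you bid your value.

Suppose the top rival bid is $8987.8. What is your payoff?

Your bid $25042.5 is the highest and exceeds the reserve.
Price = max(second-highest bid, reserve) = max($8987.8, $15148.2) = $15148.2.
Payoff = $25042.5 − $15148.2 = $9894.3.

$9894.3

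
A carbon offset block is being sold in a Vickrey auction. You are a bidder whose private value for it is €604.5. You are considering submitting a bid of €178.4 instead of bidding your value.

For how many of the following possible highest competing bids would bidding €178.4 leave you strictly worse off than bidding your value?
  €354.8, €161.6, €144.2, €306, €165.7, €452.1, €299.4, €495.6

5

The deviation hurts exactly when the highest competing bid lies strictly between €178.4 and €604.5 — underbidding then forfeits a profitable win.
€354.8: inside the interval → strictly worse (loss €249.7).
€161.6: below both → same outcome either way.
€144.2: below both → same outcome either way.
€306: inside the interval → strictly worse (loss €298.5).
€165.7: below both → same outcome either way.
€452.1: inside the interval → strictly worse (loss €152.4).
€299.4: inside the interval → strictly worse (loss €305.1).
€495.6: inside the interval → strictly worse (loss €108.9).
Count: 5.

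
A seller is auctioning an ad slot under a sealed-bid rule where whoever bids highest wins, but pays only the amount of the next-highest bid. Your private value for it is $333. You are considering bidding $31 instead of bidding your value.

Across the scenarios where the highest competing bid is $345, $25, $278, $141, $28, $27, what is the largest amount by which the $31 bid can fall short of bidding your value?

$345: same outcome either way → loss $0.
$25: same outcome either way → loss $0.
$278: truthful gives $55, deviation gives $0 → loss $55.
$141: truthful gives $192, deviation gives $0 → loss $192.
$28: same outcome either way → loss $0.
$27: same outcome either way → loss $0.
Maximum loss: $192.

$192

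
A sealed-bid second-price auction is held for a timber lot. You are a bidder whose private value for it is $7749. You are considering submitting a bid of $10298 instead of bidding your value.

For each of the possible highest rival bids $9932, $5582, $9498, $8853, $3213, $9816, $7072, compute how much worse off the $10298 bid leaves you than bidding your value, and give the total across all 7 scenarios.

$7103

The deviation costs you only when the competing bid falls strictly between $7749 and $10298; elsewhere both bids give the same outcome.
$9932: truthful payoff $0, deviation payoff −$2183 → loss $2183.
$5582: outcomes coincide → loss $0.
$9498: truthful payoff $0, deviation payoff −$1749 → loss $1749.
$8853: truthful payoff $0, deviation payoff −$1104 → loss $1104.
$3213: outcomes coincide → loss $0.
$9816: truthful payoff $0, deviation payoff −$2067 → loss $2067.
$7072: outcomes coincide → loss $0.
Total loss = $2183 + $1749 + $1104 + $2067 = $7103.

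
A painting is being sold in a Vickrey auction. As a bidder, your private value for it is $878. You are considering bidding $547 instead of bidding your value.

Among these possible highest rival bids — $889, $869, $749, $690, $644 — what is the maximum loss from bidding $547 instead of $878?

$234

$889: same outcome either way → loss $0.
$869: truthful gives $9, deviation gives $0 → loss $9.
$749: truthful gives $129, deviation gives $0 → loss $129.
$690: truthful gives $188, deviation gives $0 → loss $188.
$644: truthful gives $234, deviation gives $0 → loss $234.
Maximum loss: $234.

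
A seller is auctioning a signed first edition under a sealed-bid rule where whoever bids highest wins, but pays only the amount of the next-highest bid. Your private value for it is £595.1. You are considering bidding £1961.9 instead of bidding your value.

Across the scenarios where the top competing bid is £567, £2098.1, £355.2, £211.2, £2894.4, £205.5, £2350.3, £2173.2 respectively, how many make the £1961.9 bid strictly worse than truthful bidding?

The deviation hurts exactly when the highest competing bid lies strictly between £595.1 and £1961.9 — overbidding then wins at a price above your value.
£567: below both → same outcome either way.
£2098.1: above both → same outcome either way.
£355.2: below both → same outcome either way.
£211.2: below both → same outcome either way.
£2894.4: above both → same outcome either way.
£205.5: below both → same outcome either way.
£2350.3: above both → same outcome either way.
£2173.2: above both → same outcome either way.
Count: 0.

0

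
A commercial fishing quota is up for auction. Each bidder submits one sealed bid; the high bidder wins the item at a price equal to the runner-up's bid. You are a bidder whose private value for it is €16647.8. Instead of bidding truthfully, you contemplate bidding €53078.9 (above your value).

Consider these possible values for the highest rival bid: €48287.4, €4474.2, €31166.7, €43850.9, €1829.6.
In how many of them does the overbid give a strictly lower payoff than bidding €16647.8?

The deviation hurts exactly when the highest competing bid lies strictly between €16647.8 and €53078.9 — overbidding then wins at a price above your value.
€48287.4: inside the interval → strictly worse (loss €31639.6).
€4474.2: below both → same outcome either way.
€31166.7: inside the interval → strictly worse (loss €14518.9).
€43850.9: inside the interval → strictly worse (loss €27203.1).
€1829.6: below both → same outcome either way.
Count: 3.

3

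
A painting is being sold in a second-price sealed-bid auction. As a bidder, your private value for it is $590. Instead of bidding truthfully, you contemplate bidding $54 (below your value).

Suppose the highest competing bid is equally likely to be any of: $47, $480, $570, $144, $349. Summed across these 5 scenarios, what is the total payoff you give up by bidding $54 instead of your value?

$817

The deviation costs you only when the competing bid falls strictly between $54 and $590; elsewhere both bids give the same outcome.
$47: outcomes coincide → loss $0.
$480: truthful payoff $110, deviation payoff $0 → loss $110.
$570: truthful payoff $20, deviation payoff $0 → loss $20.
$144: truthful payoff $446, deviation payoff $0 → loss $446.
$349: truthful payoff $241, deviation payoff $0 → loss $241.
Total loss = $110 + $20 + $446 + $241 = $817.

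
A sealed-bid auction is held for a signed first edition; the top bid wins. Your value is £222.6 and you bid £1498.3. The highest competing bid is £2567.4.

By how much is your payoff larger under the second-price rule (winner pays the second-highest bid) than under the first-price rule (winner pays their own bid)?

£0

Your bid £1498.3 is below £2567.4, so you lose under either rule.
Payoff is £0 in both cases; difference = £0.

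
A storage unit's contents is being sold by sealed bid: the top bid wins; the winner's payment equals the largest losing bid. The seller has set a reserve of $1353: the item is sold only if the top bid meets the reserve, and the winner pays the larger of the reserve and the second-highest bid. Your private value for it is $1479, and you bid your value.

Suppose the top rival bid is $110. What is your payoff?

$126

Your bid $1479 is the highest and exceeds the reserve.
Price = max(second-highest bid, reserve) = max($110, $1353) = $1353.
Payoff = $1479 − $1353 = $126.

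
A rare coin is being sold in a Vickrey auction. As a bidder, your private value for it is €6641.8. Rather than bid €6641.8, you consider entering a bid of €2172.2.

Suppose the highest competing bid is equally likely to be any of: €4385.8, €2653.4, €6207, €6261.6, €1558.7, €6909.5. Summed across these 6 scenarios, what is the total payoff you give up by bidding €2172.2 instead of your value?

€7059.4

The deviation costs you only when the competing bid falls strictly between €2172.2 and €6641.8; elsewhere both bids give the same outcome.
€4385.8: truthful payoff €2256, deviation payoff €0 → loss €2256.
€2653.4: truthful payoff €3988.4, deviation payoff €0 → loss €3988.4.
€6207: truthful payoff €434.8, deviation payoff €0 → loss €434.8.
€6261.6: truthful payoff €380.2, deviation payoff €0 → loss €380.2.
€1558.7: outcomes coincide → loss €0.
€6909.5: outcomes coincide → loss €0.
Total loss = €2256 + €3988.4 + €434.8 + €380.2 = €7059.4.
Truthful bidding weakly dominates here: raising your bid can only win items priced above your value, and lowering it can only forfeit items priced below.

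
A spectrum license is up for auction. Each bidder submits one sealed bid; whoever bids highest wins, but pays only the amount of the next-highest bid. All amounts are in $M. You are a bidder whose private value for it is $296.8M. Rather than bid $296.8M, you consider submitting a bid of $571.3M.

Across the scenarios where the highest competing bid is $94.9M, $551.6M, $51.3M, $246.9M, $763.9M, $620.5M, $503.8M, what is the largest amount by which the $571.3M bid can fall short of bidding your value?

$254.8M

$94.9M: same outcome either way → loss $0M.
$551.6M: truthful gives $0M, deviation gives −$254.8M → loss $254.8M.
$51.3M: same outcome either way → loss $0M.
$246.9M: same outcome either way → loss $0M.
$763.9M: same outcome either way → loss $0M.
$620.5M: same outcome either way → loss $0M.
$503.8M: truthful gives $0M, deviation gives −$207M → loss $207M.
Maximum loss: $254.8M.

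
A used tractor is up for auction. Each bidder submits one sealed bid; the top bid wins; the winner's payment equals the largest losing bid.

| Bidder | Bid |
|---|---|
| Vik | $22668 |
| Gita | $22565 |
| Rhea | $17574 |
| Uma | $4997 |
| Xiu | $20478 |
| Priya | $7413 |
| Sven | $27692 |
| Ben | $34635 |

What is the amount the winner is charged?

Highest bid: Ben at $34635, so Ben wins.
Second-highest bid: Sven at $27692 — that is the price the winner pays.

$27692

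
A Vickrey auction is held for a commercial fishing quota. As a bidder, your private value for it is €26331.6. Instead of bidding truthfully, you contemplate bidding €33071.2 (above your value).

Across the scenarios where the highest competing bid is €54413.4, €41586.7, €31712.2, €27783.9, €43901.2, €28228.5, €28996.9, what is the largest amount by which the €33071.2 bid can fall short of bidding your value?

€54413.4: same outcome either way → loss €0.
€41586.7: same outcome either way → loss €0.
€31712.2: truthful gives €0, deviation gives −€5380.6 → loss €5380.6.
€27783.9: truthful gives €0, deviation gives −€1452.3 → loss €1452.3.
€43901.2: same outcome either way → loss €0.
€28228.5: truthful gives €0, deviation gives −€1896.9 → loss €1896.9.
€28996.9: truthful gives €0, deviation gives −€2665.3 → loss €2665.3.
Maximum loss: €5380.6.

€5380.6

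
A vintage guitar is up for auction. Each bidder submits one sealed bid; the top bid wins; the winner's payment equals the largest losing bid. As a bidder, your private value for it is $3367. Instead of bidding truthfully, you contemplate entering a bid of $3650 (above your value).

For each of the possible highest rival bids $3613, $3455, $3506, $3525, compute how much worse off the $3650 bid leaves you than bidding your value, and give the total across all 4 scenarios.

$631

The deviation costs you only when the competing bid falls strictly between $3367 and $3650; elsewhere both bids give the same outcome.
$3613: truthful payoff $0, deviation payoff −$246 → loss $246.
$3455: truthful payoff $0, deviation payoff −$88 → loss $88.
$3506: truthful payoff $0, deviation payoff −$139 → loss $139.
$3525: truthful payoff $0, deviation payoff −$158 → loss $158.
Total loss = $246 + $88 + $139 + $158 = $631.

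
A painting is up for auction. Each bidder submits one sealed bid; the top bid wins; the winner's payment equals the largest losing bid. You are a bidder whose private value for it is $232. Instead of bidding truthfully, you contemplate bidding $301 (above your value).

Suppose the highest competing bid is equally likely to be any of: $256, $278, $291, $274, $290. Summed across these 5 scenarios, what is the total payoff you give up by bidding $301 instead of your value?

The deviation costs you only when the competing bid falls strictly between $232 and $301; elsewhere both bids give the same outcome.
$256: truthful payoff $0, deviation payoff −$24 → loss $24.
$278: truthful payoff $0, deviation payoff −$46 → loss $46.
$291: truthful payoff $0, deviation payoff −$59 → loss $59.
$274: truthful payoff $0, deviation payoff −$42 → loss $42.
$290: truthful payoff $0, deviation payoff −$58 → loss $58.
Total loss = $24 + $46 + $59 + $42 + $58 = $229.
Truthful bidding weakly dominates here: raising your bid can only win items priced above your value, and lowering it can only forfeit items priced below.

$229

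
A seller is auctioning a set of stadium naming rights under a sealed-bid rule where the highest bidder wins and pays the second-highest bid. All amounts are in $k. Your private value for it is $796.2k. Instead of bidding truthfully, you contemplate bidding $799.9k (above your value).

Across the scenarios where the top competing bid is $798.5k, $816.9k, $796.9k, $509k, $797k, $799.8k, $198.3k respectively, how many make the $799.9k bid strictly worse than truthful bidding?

4

The deviation hurts exactly when the highest competing bid lies strictly between $796.2k and $799.9k — overbidding then wins at a price above your value.
$798.5k: inside the interval → strictly worse (loss $2.3k).
$816.9k: above both → same outcome either way.
$796.9k: inside the interval → strictly worse (loss $0.7k).
$509k: below both → same outcome either way.
$797k: inside the interval → strictly worse (loss $0.8k).
$799.8k: inside the interval → strictly worse (loss $3.6k).
$198.3k: below both → same outcome either way.
Count: 4.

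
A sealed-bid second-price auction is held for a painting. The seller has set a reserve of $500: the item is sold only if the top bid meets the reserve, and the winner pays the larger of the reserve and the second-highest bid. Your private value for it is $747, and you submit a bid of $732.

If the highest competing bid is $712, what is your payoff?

$35

Your bid $732 is the highest and exceeds the reserve.
Price = max(second-highest bid, reserve) = max($712, $500) = $712.
Payoff = $747 − $712 = $35.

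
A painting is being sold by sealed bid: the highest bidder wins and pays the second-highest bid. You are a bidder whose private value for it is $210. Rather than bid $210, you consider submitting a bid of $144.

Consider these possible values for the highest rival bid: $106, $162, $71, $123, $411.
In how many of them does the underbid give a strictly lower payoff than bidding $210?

1

The deviation hurts exactly when the highest competing bid lies strictly between $144 and $210 — underbidding then forfeits a profitable win.
$106: below both → same outcome either way.
$162: inside the interval → strictly worse (loss $48).
$71: below both → same outcome either way.
$123: below both → same outcome either way.
$411: above both → same outcome either way.
Count: 1.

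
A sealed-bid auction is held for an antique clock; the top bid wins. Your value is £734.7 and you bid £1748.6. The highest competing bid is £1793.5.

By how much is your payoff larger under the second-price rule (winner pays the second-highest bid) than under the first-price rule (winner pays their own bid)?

£0

Your bid £1748.6 is below £1793.5, so you lose under either rule.
Payoff is £0 in both cases; difference = £0.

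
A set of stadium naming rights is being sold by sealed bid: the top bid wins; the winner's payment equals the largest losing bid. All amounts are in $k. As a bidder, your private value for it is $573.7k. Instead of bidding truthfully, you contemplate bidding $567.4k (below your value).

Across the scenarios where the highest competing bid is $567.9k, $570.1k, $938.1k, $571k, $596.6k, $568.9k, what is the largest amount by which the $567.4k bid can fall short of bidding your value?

$5.8k

$567.9k: truthful gives $5.8k, deviation gives $0k → loss $5.8k.
$570.1k: truthful gives $3.6k, deviation gives $0k → loss $3.6k.
$938.1k: same outcome either way → loss $0k.
$571k: truthful gives $2.7k, deviation gives $0k → loss $2.7k.
$596.6k: same outcome either way → loss $0k.
$568.9k: truthful gives $4.8k, deviation gives $0k → loss $4.8k.
Maximum loss: $5.8k.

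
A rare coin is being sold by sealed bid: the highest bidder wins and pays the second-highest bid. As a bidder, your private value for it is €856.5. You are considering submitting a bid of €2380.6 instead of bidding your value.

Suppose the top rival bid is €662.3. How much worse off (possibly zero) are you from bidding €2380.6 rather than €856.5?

Bidding your value €856.5: you win (since €856.5 > €662.3) and pay €662.3. Payoff €194.2.
Bidding €2380.6: you win and pay €662.3. Payoff €856.5 − €662.3 = €194.2.
Difference = €194.2 − €194.2 = €0; both bids lead to the same outcome because the competing bid is below both your value and your alternative bid.

€0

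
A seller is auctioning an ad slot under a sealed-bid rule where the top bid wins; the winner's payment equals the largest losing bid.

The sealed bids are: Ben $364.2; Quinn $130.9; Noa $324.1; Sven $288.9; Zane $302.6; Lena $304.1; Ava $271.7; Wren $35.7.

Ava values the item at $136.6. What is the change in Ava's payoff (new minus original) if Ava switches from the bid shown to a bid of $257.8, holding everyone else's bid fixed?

$0

The highest bid among the other bidders is $364.2; Ava's bid doesn't change that.
Original bid $271.7: Ava is not highest (top rival bid is $364.2); payoff $0.
Alternative bid $257.8: Ava is not highest (top rival bid is $364.2); payoff $0.
Change in payoff = $0 − ($0) = $0.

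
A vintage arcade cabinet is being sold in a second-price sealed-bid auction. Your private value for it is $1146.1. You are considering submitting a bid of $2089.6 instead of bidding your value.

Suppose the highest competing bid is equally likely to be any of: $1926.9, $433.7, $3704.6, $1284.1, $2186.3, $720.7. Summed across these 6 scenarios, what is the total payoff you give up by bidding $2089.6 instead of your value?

$918.8

The deviation costs you only when the competing bid falls strictly between $1146.1 and $2089.6; elsewhere both bids give the same outcome.
$1926.9: truthful payoff $0, deviation payoff −$780.8 → loss $780.8.
$433.7: outcomes coincide → loss $0.
$3704.6: outcomes coincide → loss $0.
$1284.1: truthful payoff $0, deviation payoff −$138 → loss $138.
$2186.3: outcomes coincide → loss $0.
$720.7: outcomes coincide → loss $0.
Total loss = $780.8 + $138 = $918.8.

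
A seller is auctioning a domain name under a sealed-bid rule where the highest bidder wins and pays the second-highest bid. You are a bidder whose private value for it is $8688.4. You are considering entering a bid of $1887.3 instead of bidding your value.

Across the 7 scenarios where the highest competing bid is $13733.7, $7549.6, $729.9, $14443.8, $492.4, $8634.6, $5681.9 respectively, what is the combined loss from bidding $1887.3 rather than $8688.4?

The deviation costs you only when the competing bid falls strictly between $1887.3 and $8688.4; elsewhere both bids give the same outcome.
$13733.7: outcomes coincide → loss $0.
$7549.6: truthful payoff $1138.8, deviation payoff $0 → loss $1138.8.
$729.9: outcomes coincide → loss $0.
$14443.8: outcomes coincide → loss $0.
$492.4: outcomes coincide → loss $0.
$8634.6: truthful payoff $53.8, deviation payoff $0 → loss $53.8.
$5681.9: truthful payoff $3006.5, deviation payoff $0 → loss $3006.5.
Total loss = $1138.8 + $53.8 + $3006.5 = $4199.1.

$4199.1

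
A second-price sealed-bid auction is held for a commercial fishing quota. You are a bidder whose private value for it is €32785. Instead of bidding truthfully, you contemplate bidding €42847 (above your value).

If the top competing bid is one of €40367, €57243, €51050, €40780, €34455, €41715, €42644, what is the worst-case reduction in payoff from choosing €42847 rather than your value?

€40367: truthful gives €0, deviation gives −€7582 → loss €7582.
€57243: same outcome either way → loss €0.
€51050: same outcome either way → loss €0.
€40780: truthful gives €0, deviation gives −€7995 → loss €7995.
€34455: truthful gives €0, deviation gives −€1670 → loss €1670.
€41715: truthful gives €0, deviation gives −€8930 → loss €8930.
€42644: truthful gives €0, deviation gives −€9859 → loss €9859.
Maximum loss: €9859.

€9859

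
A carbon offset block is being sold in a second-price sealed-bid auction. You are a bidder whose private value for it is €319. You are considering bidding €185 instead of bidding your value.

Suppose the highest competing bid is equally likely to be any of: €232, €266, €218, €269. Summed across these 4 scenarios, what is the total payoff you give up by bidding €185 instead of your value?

€291

The deviation costs you only when the competing bid falls strictly between €185 and €319; elsewhere both bids give the same outcome.
€232: truthful payoff €87, deviation payoff €0 → loss €87.
€266: truthful payoff €53, deviation payoff €0 → loss €53.
€218: truthful payoff €101, deviation payoff €0 → loss €101.
€269: truthful payoff €50, deviation payoff €0 → loss €50.
Total loss = €87 + €53 + €101 + €50 = €291.
Truthful bidding weakly dominates here: raising your bid can only win items priced above your value, and lowering it can only forfeit items priced below.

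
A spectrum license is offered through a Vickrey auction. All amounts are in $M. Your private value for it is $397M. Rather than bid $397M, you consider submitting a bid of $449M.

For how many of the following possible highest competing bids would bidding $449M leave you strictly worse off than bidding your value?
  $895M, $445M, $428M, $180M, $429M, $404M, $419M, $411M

6

The deviation hurts exactly when the highest competing bid lies strictly between $397M and $449M — overbidding then wins at a price above your value.
$895M: above both → same outcome either way.
$445M: inside the interval → strictly worse (loss $48M).
$428M: inside the interval → strictly worse (loss $31M).
$180M: below both → same outcome either way.
$429M: inside the interval → strictly worse (loss $32M).
$404M: inside the interval → strictly worse (loss $7M).
$419M: inside the interval → strictly worse (loss $22M).
$411M: inside the interval → strictly worse (loss $14M).
Count: 6.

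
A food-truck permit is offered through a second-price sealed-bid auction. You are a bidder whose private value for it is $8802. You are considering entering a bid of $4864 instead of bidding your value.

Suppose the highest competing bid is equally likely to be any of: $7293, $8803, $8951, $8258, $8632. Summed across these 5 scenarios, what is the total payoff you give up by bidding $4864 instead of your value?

$2223

The deviation costs you only when the competing bid falls strictly between $4864 and $8802; elsewhere both bids give the same outcome.
$7293: truthful payoff $1509, deviation payoff $0 → loss $1509.
$8803: outcomes coincide → loss $0.
$8951: outcomes coincide → loss $0.
$8258: truthful payoff $544, deviation payoff $0 → loss $544.
$8632: truthful payoff $170, deviation payoff $0 → loss $170.
Total loss = $1509 + $544 + $170 = $2223.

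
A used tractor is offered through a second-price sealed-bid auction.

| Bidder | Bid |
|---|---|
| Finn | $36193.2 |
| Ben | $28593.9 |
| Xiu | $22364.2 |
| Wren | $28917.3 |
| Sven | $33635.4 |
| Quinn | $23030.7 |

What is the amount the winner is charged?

Highest bid: Finn at $36193.2, so Finn wins.
Second-highest bid: Sven at $33635.4 — that is the price the winner pays.

$33635.4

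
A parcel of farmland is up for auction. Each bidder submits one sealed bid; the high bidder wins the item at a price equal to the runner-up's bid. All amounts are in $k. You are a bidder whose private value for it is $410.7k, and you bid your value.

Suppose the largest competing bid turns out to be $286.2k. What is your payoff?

$124.5k

Your bid $410.7k exceeds the highest competing bid $286.2k, so you win.
In a second-price auction the winner pays the second-highest bid, $286.2k.
Payoff = value − price = $410.7k − $286.2k = $124.5k.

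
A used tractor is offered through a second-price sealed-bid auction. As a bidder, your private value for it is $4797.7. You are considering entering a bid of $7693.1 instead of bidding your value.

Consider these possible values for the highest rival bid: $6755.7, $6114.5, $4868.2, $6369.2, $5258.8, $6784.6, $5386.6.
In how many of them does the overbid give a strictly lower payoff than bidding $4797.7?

7

The deviation hurts exactly when the highest competing bid lies strictly between $4797.7 and $7693.1 — overbidding then wins at a price above your value.
$6755.7: inside the interval → strictly worse (loss $1958).
$6114.5: inside the interval → strictly worse (loss $1316.8).
$4868.2: inside the interval → strictly worse (loss $70.5).
$6369.2: inside the interval → strictly worse (loss $1571.5).
$5258.8: inside the interval → strictly worse (loss $461.1).
$6784.6: inside the interval → strictly worse (loss $1986.9).
$5386.6: inside the interval → strictly worse (loss $588.9).
Count: 7.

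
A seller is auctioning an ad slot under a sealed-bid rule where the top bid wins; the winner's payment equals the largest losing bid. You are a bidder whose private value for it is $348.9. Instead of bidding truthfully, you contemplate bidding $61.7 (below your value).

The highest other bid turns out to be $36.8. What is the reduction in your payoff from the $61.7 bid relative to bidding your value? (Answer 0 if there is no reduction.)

Bidding your value $348.9: you win (since $348.9 > $36.8) and pay $36.8. Payoff $312.1.
Bidding $61.7: you win and pay $36.8. Payoff $348.9 − $36.8 = $312.1.
Difference = $312.1 − $312.1 = $0; both bids lead to the same outcome because the competing bid is below both your value and your alternative bid.

$0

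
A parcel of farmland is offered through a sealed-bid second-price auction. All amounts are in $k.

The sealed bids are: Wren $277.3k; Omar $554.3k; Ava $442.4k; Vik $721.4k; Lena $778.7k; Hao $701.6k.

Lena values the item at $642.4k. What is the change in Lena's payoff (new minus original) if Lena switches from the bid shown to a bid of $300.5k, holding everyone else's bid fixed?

The highest bid among the other bidders is $721.4k; Lena's bid doesn't change that.
Original bid $778.7k: Lena is highest, pays the top rival bid $721.4k; payoff $642.4k − $721.4k = −$79k.
Alternative bid $300.5k: Lena is not highest (top rival bid is $721.4k); payoff $0k.
Change in payoff = $0k − (−$79k) = $79k.

$79k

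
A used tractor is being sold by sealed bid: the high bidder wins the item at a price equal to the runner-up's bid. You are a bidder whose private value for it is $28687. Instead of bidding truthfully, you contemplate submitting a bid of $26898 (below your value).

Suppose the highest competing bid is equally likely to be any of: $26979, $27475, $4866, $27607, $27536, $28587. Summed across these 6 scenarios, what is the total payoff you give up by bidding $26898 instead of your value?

The deviation costs you only when the competing bid falls strictly between $26898 and $28687; elsewhere both bids give the same outcome.
$26979: truthful payoff $1708, deviation payoff $0 → loss $1708.
$27475: truthful payoff $1212, deviation payoff $0 → loss $1212.
$4866: outcomes coincide → loss $0.
$27607: truthful payoff $1080, deviation payoff $0 → loss $1080.
$27536: truthful payoff $1151, deviation payoff $0 → loss $1151.
$28587: truthful payoff $100, deviation payoff $0 → loss $100.
Total loss = $1708 + $1212 + $1080 + $1151 + $100 = $5251.
In a second-price auction your bid sets only whether you win, not what you pay, so bidding your true value is weakly dominant.

$5251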